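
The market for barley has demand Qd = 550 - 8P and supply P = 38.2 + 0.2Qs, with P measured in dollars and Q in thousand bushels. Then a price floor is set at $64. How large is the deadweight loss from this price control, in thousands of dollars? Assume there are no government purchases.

509.6

Rearranging supply gives Qs = 5P - 191. Without the control the market clears where 550 - 8P = 5P - 191, i.e. P* = 57 and Q* = 94.
Because the floor (64) lies above the market-clearing price, it is binding.
At P = 64: Qd = 550 - 8·64 = 38 and Qs = 5·64 - 191 = 129.
Quantity traded falls to 38. At Q = 38 the demand price is (550 - 38)/8 = 64 and the supply price is (191 + 38)/5 = 45.8.
Deadweight loss = ½ · (64 - 45.8) · (94 - 38) = ½ · 18.2 · 56 = 509.6.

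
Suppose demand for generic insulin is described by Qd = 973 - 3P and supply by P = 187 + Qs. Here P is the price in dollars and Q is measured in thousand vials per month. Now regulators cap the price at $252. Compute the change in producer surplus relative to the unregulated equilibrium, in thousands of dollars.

Rearranging supply gives Qs = P - 187. Without the control the market clears where 973 - 3P = P - 187, i.e. P* = 290 and Q* = 103.
Because the ceiling (252) lies below the market-clearing price, it is binding.
At P = 252: Qd = 973 - 3·252 = 217 and Qs = 252 - 187 = 65.
Producer surplus without the control is ½ · (290 - 187) · 103 = 5304.5.
With the ceiling, producers sell 65 units at 252, so PS = ½ · (252 - 187) · 65 = 2112.5.
Change in producer surplus = 2112.5 - 5304.5 = -3192.

-3192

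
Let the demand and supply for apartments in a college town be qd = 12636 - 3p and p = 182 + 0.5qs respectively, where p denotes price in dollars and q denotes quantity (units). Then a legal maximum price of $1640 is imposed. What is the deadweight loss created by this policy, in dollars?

1536000

Rearranging supply gives qs = 2p - 364. Without the control the market clears where 12636 - 3p = 2p - 364, i.e. p* = 2600 and q* = 4836.
Since 1640 < 2600, the ceiling is binding.
At p = 1640: qd = 12636 - 3·1640 = 7716 and qs = 2·1640 - 364 = 2916.
Quantity traded falls to 2916. At q = 2916 the demand price is (12636 - 2916)/3 = 3240 and the supply price is (364 + 2916)/2 = 1640.
Deadweight loss = ½ · (3240 - 1640) · (4836 - 2916) = ½ · 1600 · 1920 = 1536000.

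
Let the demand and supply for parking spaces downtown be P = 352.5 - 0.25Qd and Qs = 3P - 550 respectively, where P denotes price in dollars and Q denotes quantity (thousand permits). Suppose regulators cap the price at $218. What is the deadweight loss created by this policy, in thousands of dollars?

10090.5

Rearranging demand gives Qd = 1410 - 4P. Equilibrium: 1410 - 4P = 3P - 550, so 1960 = 7P and P* = 280, Q* = 290.
Because the ceiling (218) lies below the market-clearing price, it is binding.
At P = 218: Qd = 1410 - 4·218 = 538 and Qs = 3·218 - 550 = 104.
Quantity traded falls to 104. At Q = 104 the demand price is (1410 - 104)/4 = 326.5 and the supply price is (550 + 104)/3 = 218.
Deadweight loss = ½ · (326.5 - 218) · (290 - 104) = ½ · 108.5 · 186 = 10090.5.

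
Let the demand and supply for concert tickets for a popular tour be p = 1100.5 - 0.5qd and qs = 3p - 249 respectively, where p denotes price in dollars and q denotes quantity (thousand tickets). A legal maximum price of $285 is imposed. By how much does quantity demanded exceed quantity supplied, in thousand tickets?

Rearranging demand gives qd = 2201 - 2p. Equilibrium: 2201 - 2p = 3p - 249, so 2450 = 5p and p* = 490, q* = 1221.
Because the ceiling (285) lies below the market-clearing price, it is binding.
At p = 285: qd = 2201 - 2·285 = 1631 and qs = 3·285 - 249 = 606.
Shortage = qd - qs = 1631 - 606 = 1025.

1025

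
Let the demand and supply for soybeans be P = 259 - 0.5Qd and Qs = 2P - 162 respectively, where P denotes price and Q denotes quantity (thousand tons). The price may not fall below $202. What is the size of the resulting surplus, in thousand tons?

128

Rearranging demand gives Qd = 518 - 2P. Without the control the market clears where 518 - 2P = 2P - 162, i.e. P* = 170 and Q* = 178.
Since 202 > 170, the floor is binding.
At P = 202: Qd = 518 - 2·202 = 114 and Qs = 2·202 - 162 = 242.
Surplus = Qs - Qd = 242 - 114 = 128.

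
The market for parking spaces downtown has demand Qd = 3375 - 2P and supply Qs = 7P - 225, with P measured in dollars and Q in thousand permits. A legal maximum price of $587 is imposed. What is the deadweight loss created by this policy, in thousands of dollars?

0

Setting quantity demanded equal to quantity supplied, 3375 - 2P = 7P - 225, gives P* = 400 and Q* = 2575.
Since 587 is above P* = 400, the ceiling does not bind and the free-market outcome prevails.
Since the control does not bind, no trades are prevented and deadweight loss is zero.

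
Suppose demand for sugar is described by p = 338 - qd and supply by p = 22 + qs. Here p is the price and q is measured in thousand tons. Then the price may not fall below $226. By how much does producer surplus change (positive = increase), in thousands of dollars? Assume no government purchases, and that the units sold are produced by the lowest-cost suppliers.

4094

Rearranging demand gives qd = 338 - p; rearranging supply gives qs = p - 22. Setting quantity demanded equal to quantity supplied, 338 - p = p - 22, gives p* = 180 and q* = 158.
Because the floor (226) lies above the market-clearing price, it is binding.
At p = 226: qd = 338 - 226 = 112 and qs = 226 - 22 = 204.
Producer surplus without the control is ½ · (180 - 22) · 158 = 12482.
With the floor, 112 units are sold at 226. The supply price at q = 112 is 134, so PS = ½ · [(226 - 22) + (226 - 134)] · 112 = 16576.
Change in producer surplus = 16576 - 12482 = 4094.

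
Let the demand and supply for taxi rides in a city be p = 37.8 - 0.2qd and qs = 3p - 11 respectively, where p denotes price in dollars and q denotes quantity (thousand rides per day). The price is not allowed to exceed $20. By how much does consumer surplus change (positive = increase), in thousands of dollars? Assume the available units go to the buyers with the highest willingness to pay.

222.5

Rearranging demand gives qd = 189 - 5p. Without the control the market clears where 189 - 5p = 3p - 11, i.e. p* = 25 and q* = 64.
Since 20 < 25, the ceiling is binding.
At p = 20: qd = 189 - 5·20 = 89 and qs = 3·20 - 11 = 49.
Consumer surplus without the control is ½ · (37.8 - 25) · 64 = 409.6.
With the ceiling, 49 units are sold at 20 (assume they go to the highest-value buyers). The demand price at q = 49 is 28, so CS = ½ · [(37.8 - 20) + (28 - 20)] · 49 = 632.1.
Change in consumer surplus = 632.1 - 409.6 = 222.5.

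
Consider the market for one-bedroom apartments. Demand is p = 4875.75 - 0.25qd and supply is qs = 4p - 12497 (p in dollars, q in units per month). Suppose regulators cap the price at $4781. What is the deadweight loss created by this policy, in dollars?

Rearranging demand gives qd = 19503 - 4p. Equilibrium: 19503 - 4p = 4p - 12497, so 32000 = 8p and p* = 4000, q* = 3503.
The ceiling of 4781 is above the equilibrium price 4000, so it is not binding; the market clears at p* = 4000, q* = 3503.
Since the control does not bind, no trades are prevented and deadweight loss is zero.

0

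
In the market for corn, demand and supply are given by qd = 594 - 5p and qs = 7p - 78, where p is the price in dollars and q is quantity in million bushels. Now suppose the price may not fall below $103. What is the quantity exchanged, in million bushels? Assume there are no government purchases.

79

Setting quantity demanded equal to quantity supplied, 594 - 5p = 7p - 78, gives p* = 56 and q* = 314.
Since 103 > 56, the floor is binding.
At p = 103: qd = 594 - 5·103 = 79 and qs = 7·103 - 78 = 643.
The quantity actually transacted is the short side, demand: 79.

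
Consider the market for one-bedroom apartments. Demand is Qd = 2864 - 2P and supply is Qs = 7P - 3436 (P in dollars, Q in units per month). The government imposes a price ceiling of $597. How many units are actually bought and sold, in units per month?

743

Without the control the market clears where 2864 - 2P = 7P - 3436, i.e. P* = 700 and Q* = 1464.
The ceiling of 597 is below the equilibrium price 700, so it binds.
At P = 597: Qd = 2864 - 2·597 = 1670 and Qs = 7·597 - 3436 = 743.
The quantity actually transacted is the short side, supply: 743.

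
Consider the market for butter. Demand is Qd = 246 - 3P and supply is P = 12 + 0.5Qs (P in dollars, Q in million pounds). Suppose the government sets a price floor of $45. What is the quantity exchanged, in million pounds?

84

Rearranging supply gives Qs = 2P - 24. Setting quantity demanded equal to quantity supplied, 246 - 3P = 2P - 24, gives P* = 54 and Q* = 84.
Since 45 is below P* = 54, the floor does not bind and the free-market outcome prevails.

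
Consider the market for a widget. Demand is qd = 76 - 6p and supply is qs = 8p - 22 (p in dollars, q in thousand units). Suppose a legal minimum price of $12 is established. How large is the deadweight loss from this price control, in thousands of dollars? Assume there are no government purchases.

Equilibrium: 76 - 6p = 8p - 22, so 98 = 14p and p* = 7, q* = 34.
The floor of 12 is above the equilibrium price 7, so it binds.
At p = 12: qd = 76 - 6·12 = 4 and qs = 8·12 - 22 = 74.
Quantity traded falls to 4. At q = 4 the demand price is (76 - 4)/6 = 12 and the supply price is (22 + 4)/8 = 3.25.
Deadweight loss = ½ · (12 - 3.25) · (34 - 4) = ½ · 8.75 · 30 = 131.25.

131.25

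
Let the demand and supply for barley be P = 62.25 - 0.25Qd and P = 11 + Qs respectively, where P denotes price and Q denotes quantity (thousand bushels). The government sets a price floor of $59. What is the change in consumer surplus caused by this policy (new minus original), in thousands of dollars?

Rearranging demand gives Qd = 249 - 4P; rearranging supply gives Qs = P - 11. Setting quantity demanded equal to quantity supplied, 249 - 4P = P - 11, gives P* = 52 and Q* = 41.
Since 59 > 52, the floor is binding.
At P = 59: Qd = 249 - 4·59 = 13 and Qs = 59 - 11 = 48.
Consumer surplus without the control is ½ · (62.25 - 52) · 41 = 210.125.
With the floor, consumers buy 13 units at 59, so CS = ½ · (62.25 - 59) · 13 = 21.125.
Change in consumer surplus = 21.125 - 210.125 = -189.

-189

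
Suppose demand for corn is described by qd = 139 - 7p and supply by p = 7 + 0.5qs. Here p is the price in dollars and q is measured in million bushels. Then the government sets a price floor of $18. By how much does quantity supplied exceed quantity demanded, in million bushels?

9

Rearranging supply gives qs = 2p - 14. Setting quantity demanded equal to quantity supplied, 139 - 7p = 2p - 14, gives p* = 17 and q* = 20.
The floor of 18 is above the equilibrium price 17, so it binds.
At p = 18: qd = 139 - 7·18 = 13 and qs = 2·18 - 14 = 22.
Surplus = qs - qd = 22 - 13 = 9.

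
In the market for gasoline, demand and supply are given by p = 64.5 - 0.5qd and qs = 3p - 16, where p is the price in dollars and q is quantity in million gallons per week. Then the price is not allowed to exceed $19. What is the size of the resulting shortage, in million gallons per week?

50

Rearranging demand gives qd = 129 - 2p. In a free market, 129 - 2p = 3p - 16 gives the equilibrium p* = 29, q* = 71.
Because the ceiling (19) lies below the market-clearing price, it is binding.
At p = 19: qd = 129 - 2·19 = 91 and qs = 3·19 - 16 = 41.
Shortage = qd - qs = 91 - 41 = 50.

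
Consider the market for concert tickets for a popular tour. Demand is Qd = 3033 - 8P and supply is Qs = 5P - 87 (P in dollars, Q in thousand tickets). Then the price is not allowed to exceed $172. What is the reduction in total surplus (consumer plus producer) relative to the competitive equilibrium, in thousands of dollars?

18785

In a free market, 3033 - 8P = 5P - 87 gives the equilibrium P* = 240, Q* = 1113.
The ceiling of 172 is below the equilibrium price 240, so it binds.
At P = 172: Qd = 3033 - 8·172 = 1657 and Qs = 5·172 - 87 = 773.
Quantity traded falls to 773. At Q = 773 the demand price is (3033 - 773)/8 = 282.5 and the supply price is (87 + 773)/5 = 172.
Deadweight loss = ½ · (282.5 - 172) · (1113 - 773) = ½ · 110.5 · 340 = 18785.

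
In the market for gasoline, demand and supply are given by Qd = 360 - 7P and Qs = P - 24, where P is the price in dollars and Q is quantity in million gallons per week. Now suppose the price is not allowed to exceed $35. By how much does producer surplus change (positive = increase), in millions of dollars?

-227.5

Without the control the market clears where 360 - 7P = P - 24, i.e. P* = 48 and Q* = 24.
The ceiling of 35 is below the equilibrium price 48, so it binds.
At P = 35: Qd = 360 - 7·35 = 115 and Qs = 35 - 24 = 11.
Producer surplus without the control is ½ · (48 - 24) · 24 = 288.
With the ceiling, producers sell 11 units at 35, so PS = ½ · (35 - 24) · 11 = 60.5.
Change in producer surplus = 60.5 - 288 = -227.5.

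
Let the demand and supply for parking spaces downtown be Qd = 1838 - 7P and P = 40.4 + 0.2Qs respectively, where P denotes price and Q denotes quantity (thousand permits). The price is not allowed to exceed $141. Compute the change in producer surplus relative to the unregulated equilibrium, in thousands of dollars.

-16689.5

Rearranging supply gives Qs = 5P - 202. Without the control the market clears where 1838 - 7P = 5P - 202, i.e. P* = 170 and Q* = 648.
Since 141 < 170, the ceiling is binding.
At P = 141: Qd = 1838 - 7·141 = 851 and Qs = 5·141 - 202 = 503.
Producer surplus without the control is ½ · (170 - 40.4) · 648 = 41990.4.
With the ceiling, producers sell 503 units at 141, so PS = ½ · (141 - 40.4) · 503 = 25300.9.
Change in producer surplus = 25300.9 - 41990.4 = -16689.5.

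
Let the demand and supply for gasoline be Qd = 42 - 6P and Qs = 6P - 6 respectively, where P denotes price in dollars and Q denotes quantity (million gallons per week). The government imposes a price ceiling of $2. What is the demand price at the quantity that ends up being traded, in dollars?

6

Setting quantity demanded equal to quantity supplied, 42 - 6P = 6P - 6, gives P* = 4 and Q* = 18.
The ceiling of 2 is below the equilibrium price 4, so it binds.
At P = 2: Qd = 42 - 6·2 = 30 and Qs = 6·2 - 6 = 6.
Only 6 units reach the market. On the demand curve, the marginal buyer's willingness to pay at Q = 6 is (42 - 6)/6 = 6.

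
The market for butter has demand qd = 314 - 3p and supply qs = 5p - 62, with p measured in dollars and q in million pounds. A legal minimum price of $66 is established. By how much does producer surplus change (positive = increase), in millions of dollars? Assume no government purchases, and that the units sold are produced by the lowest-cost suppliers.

In a free market, 314 - 3p = 5p - 62 gives the equilibrium p* = 47, q* = 173.
The floor of 66 is above the equilibrium price 47, so it binds.
At p = 66: qd = 314 - 3·66 = 116 and qs = 5·66 - 62 = 268.
Producer surplus without the control is ½ · (47 - 12.4) · 173 = 2992.9.
With the floor, 116 units are sold at 66. The supply price at q = 116 is 35.6, so PS = ½ · [(66 - 12.4) + (66 - 35.6)] · 116 = 4872.
Change in producer surplus = 4872 - 2992.9 = 1879.1.

1879.1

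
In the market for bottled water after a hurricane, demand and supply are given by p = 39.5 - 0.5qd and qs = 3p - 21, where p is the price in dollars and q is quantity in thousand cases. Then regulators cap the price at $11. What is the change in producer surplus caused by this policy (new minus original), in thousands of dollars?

-229.5

Rearranging demand gives qd = 79 - 2p. Without the control the market clears where 79 - 2p = 3p - 21, i.e. p* = 20 and q* = 39.
The ceiling of 11 is below the equilibrium price 20, so it binds.
At p = 11: qd = 79 - 2·11 = 57 and qs = 3·11 - 21 = 12.
Producer surplus without the control is ½ · (20 - 7) · 39 = 253.5.
With the ceiling, producers sell 12 units at 11, so PS = ½ · (11 - 7) · 12 = 24.
Change in producer surplus = 24 - 253.5 = -229.5.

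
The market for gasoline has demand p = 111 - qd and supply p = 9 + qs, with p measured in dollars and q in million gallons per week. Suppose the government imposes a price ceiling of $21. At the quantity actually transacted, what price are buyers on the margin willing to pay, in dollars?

Rearranging demand gives qd = 111 - p; rearranging supply gives qs = p - 9. In a free market, 111 - p = p - 9 gives the equilibrium p* = 60, q* = 51.
Since 21 < 60, the ceiling is binding.
At p = 21: qd = 111 - 21 = 90 and qs = 21 - 9 = 12.
Only 12 units reach the market. On the demand curve, the marginal buyer's willingness to pay at q = 12 is (111 - 12) = 99.

99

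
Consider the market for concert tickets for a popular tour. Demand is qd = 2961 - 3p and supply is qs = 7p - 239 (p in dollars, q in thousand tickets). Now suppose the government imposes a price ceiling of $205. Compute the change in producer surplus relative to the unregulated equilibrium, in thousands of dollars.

Setting quantity demanded equal to quantity supplied, 2961 - 3p = 7p - 239, gives p* = 320 and q* = 2001.
The ceiling of 205 is below the equilibrium price 320, so it binds.
At p = 205: qd = 2961 - 3·205 = 2346 and qs = 7·205 - 239 = 1196.
Producer surplus without the control is ½ · (320 - 239/7) · 2001 = 4004001/14.
With the ceiling, producers sell 1196 units at 205, so PS = ½ · (205 - 239/7) · 1196 = 715208/7.
Change in producer surplus = 715208/7 - 4004001/14 = -183827.5.

-183827.5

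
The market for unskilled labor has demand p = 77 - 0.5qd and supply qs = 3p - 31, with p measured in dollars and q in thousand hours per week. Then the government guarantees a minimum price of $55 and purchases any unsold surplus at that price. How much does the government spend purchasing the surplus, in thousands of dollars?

4950

Rearranging demand gives qd = 154 - 2p. Without the control the market clears where 154 - 2p = 3p - 31, i.e. p* = 37 and q* = 80.
Because the floor (55) lies above the market-clearing price, it is binding.
At p = 55: qd = 154 - 2·55 = 44 and qs = 3·55 - 31 = 134.
Surplus = qs - qd = 90.
Government expenditure = surplus × support price = 90 × 55 = 4950.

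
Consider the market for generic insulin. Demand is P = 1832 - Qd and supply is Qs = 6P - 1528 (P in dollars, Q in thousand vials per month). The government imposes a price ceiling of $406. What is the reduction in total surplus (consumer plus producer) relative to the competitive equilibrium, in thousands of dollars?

114996

Rearranging demand gives Qd = 1832 - P. Without the control the market clears where 1832 - P = 6P - 1528, i.e. P* = 480 and Q* = 1352.
Because the ceiling (406) lies below the market-clearing price, it is binding.
At P = 406: Qd = 1832 - 406 = 1426 and Qs = 6·406 - 1528 = 908.
Quantity traded falls to 908. At Q = 908 the demand price is 1832 - 908 = 924 and the supply price is (1528 + 908)/6 = 406.
Deadweight loss = ½ · (924 - 406) · (1352 - 908) = ½ · 518 · 444 = 114996.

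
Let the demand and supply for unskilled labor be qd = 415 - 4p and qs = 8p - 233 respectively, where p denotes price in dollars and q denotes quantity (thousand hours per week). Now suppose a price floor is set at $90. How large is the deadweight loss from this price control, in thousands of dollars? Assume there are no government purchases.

3888

In a free market, 415 - 4p = 8p - 233 gives the equilibrium p* = 54, q* = 199.
Since 90 > 54, the floor is binding.
At p = 90: qd = 415 - 4·90 = 55 and qs = 8·90 - 233 = 487.
Quantity traded falls to 55. At q = 55 the demand price is (415 - 55)/4 = 90 and the supply price is (233 + 55)/8 = 36.
Deadweight loss = ½ · (90 - 36) · (199 - 55) = ½ · 54 · 144 = 3888.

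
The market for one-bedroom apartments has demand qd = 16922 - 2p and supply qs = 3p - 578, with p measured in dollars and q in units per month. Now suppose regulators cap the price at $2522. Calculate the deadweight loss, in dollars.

Setting quantity demanded equal to quantity supplied, 16922 - 2p = 3p - 578, gives p* = 3500 and q* = 9922.
Since 2522 < 3500, the ceiling is binding.
At p = 2522: qd = 16922 - 2·2522 = 11878 and qs = 3·2522 - 578 = 6988.
Quantity traded falls to 6988. At q = 6988 the demand price is (16922 - 6988)/2 = 4967 and the supply price is (578 + 6988)/3 = 2522.
Deadweight loss = ½ · (4967 - 2522) · (9922 - 6988) = ½ · 2445 · 2934 = 3586815.

3586815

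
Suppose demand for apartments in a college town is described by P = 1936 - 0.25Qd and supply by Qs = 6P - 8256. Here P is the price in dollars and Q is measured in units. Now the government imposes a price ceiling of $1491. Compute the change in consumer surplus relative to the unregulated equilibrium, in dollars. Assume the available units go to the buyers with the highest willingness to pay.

21745.5

Rearranging demand gives Qd = 7744 - 4P. Without the control the market clears where 7744 - 4P = 6P - 8256, i.e. P* = 1600 and Q* = 1344.
The ceiling of 1491 is below the equilibrium price 1600, so it binds.
At P = 1491: Qd = 7744 - 4·1491 = 1780 and Qs = 6·1491 - 8256 = 690.
Consumer surplus without the control is ½ · (1936 - 1600) · 1344 = 225792.
With the ceiling, 690 units are sold at 1491 (assume they go to the highest-value buyers). The demand price at Q = 690 is 1763.5, so CS = ½ · [(1936 - 1491) + (1763.5 - 1491)] · 690 = 247537.5.
Change in consumer surplus = 247537.5 - 225792 = 21745.5.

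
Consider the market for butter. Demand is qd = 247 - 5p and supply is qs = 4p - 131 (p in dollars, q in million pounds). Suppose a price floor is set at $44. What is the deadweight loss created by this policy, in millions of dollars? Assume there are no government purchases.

Equilibrium: 247 - 5p = 4p - 131, so 378 = 9p and p* = 42, q* = 37.
Since 44 > 42, the floor is binding.
At p = 44: qd = 247 - 5·44 = 27 and qs = 4·44 - 131 = 45.
Quantity traded falls to 27. At q = 27 the demand price is (247 - 27)/5 = 44 and the supply price is (131 + 27)/4 = 39.5.
Deadweight loss = ½ · (44 - 39.5) · (37 - 27) = ½ · 4.5 · 10 = 22.5.

22.5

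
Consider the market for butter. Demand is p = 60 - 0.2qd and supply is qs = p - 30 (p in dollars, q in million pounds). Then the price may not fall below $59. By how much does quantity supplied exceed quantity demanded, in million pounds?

24

Rearranging demand gives qd = 300 - 5p. In a free market, 300 - 5p = p - 30 gives the equilibrium p* = 55, q* = 25.
The floor of 59 is above the equilibrium price 55, so it binds.
At p = 59: qd = 300 - 5·59 = 5 and qs = 59 - 30 = 29.
Surplus = qs - qd = 29 - 5 = 24.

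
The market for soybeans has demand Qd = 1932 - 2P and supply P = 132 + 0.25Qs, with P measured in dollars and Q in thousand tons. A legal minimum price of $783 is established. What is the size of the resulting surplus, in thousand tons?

2238

Rearranging supply gives Qs = 4P - 528. Setting quantity demanded equal to quantity supplied, 1932 - 2P = 4P - 528, gives P* = 410 and Q* = 1112.
The floor of 783 is above the equilibrium price 410, so it binds.
At P = 783: Qd = 1932 - 2·783 = 366 and Qs = 4·783 - 528 = 2604.
Surplus = Qs - Qd = 2604 - 366 = 2238.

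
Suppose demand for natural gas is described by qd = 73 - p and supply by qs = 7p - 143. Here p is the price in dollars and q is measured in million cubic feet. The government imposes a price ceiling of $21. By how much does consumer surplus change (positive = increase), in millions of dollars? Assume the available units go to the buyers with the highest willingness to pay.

-858

Without the control the market clears where 73 - p = 7p - 143, i.e. p* = 27 and q* = 46.
Because the ceiling (21) lies below the market-clearing price, it is binding.
At p = 21: qd = 73 - 21 = 52 and qs = 7·21 - 143 = 4.
Consumer surplus without the control is ½ · (73 - 27) · 46 = 1058.
With the ceiling, 4 units are sold at 21 (assume they go to the highest-value buyers). The demand price at q = 4 is 69, so CS = ½ · [(73 - 21) + (69 - 21)] · 4 = 200.
Change in consumer surplus = 200 - 1058 = -858.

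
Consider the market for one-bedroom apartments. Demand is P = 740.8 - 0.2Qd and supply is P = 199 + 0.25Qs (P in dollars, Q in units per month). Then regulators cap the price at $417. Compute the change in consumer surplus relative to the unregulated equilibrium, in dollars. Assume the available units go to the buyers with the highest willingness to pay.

61353.6

Rearranging demand gives Qd = 3704 - 5P; rearranging supply gives Qs = 4P - 796. Setting quantity demanded equal to quantity supplied, 3704 - 5P = 4P - 796, gives P* = 500 and Q* = 1204.
Because the ceiling (417) lies below the market-clearing price, it is binding.
At P = 417: Qd = 3704 - 5·417 = 1619 and Qs = 4·417 - 796 = 872.
Consumer surplus without the control is ½ · (740.8 - 500) · 1204 = 144961.6.
With the ceiling, 872 units are sold at 417 (assume they go to the highest-value buyers). The demand price at Q = 872 is 566.4, so CS = ½ · [(740.8 - 417) + (566.4 - 417)] · 872 = 206315.2.
Change in consumer surplus = 206315.2 - 144961.6 = 61353.6.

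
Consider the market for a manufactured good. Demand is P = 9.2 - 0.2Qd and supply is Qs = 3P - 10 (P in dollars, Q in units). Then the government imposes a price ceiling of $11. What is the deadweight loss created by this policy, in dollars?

Rearranging demand gives Qd = 46 - 5P. In a free market, 46 - 5P = 3P - 10 gives the equilibrium P* = 7, Q* = 11.
Since 11 is above P* = 7, the ceiling does not bind and the free-market outcome prevails.
Since the control does not bind, no trades are prevented and deadweight loss is zero.

0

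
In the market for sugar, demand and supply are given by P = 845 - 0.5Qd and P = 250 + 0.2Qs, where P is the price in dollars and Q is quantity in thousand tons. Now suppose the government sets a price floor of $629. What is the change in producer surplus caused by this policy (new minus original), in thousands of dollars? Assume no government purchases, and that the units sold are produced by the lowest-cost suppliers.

Rearranging demand gives Qd = 1690 - 2P; rearranging supply gives Qs = 5P - 1250. Equilibrium: 1690 - 2P = 5P - 1250, so 2940 = 7P and P* = 420, Q* = 850.
Because the floor (629) lies above the market-clearing price, it is binding.
At P = 629: Qd = 1690 - 2·629 = 432 and Qs = 5·629 - 1250 = 1895.
Producer surplus without the control is ½ · (420 - 250) · 850 = 72250.
With the floor, 432 units are sold at 629. The supply price at Q = 432 is 336.4, so PS = ½ · [(629 - 250) + (629 - 336.4)] · 432 = 145065.6.
Change in producer surplus = 145065.6 - 72250 = 72815.6.

72815.6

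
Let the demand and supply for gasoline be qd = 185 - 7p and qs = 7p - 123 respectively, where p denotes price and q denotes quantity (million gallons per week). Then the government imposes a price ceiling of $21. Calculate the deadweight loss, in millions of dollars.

In a free market, 185 - 7p = 7p - 123 gives the equilibrium p* = 22, q* = 31.
The ceiling of 21 is below the equilibrium price 22, so it binds.
At p = 21: qd = 185 - 7·21 = 38 and qs = 7·21 - 123 = 24.
Quantity traded falls to 24. At q = 24 the demand price is (185 - 24)/7 = 23 and the supply price is (123 + 24)/7 = 21.
Deadweight loss = ½ · (23 - 21) · (31 - 24) = ½ · 2 · 7 = 7.

7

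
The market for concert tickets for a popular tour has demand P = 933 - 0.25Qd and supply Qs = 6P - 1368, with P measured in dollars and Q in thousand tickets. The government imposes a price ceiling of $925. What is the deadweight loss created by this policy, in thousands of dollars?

Rearranging demand gives Qd = 3732 - 4P. Equilibrium: 3732 - 4P = 6P - 1368, so 5100 = 10P and P* = 510, Q* = 1692.
The ceiling of 925 is above the equilibrium price 510, so it is not binding; the market clears at P* = 510, Q* = 1692.
Since the control does not bind, no trades are prevented and deadweight loss is zero.

0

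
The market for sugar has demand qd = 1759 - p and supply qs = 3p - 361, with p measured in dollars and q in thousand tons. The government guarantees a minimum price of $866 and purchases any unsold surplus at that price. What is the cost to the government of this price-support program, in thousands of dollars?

1163904

Setting quantity demanded equal to quantity supplied, 1759 - p = 3p - 361, gives p* = 530 and q* = 1229.
The floor of 866 is above the equilibrium price 530, so it binds.
At p = 866: qd = 1759 - 866 = 893 and qs = 3·866 - 361 = 2237.
Surplus = qs - qd = 1344.
Government expenditure = surplus × support price = 1344 × 866 = 1163904.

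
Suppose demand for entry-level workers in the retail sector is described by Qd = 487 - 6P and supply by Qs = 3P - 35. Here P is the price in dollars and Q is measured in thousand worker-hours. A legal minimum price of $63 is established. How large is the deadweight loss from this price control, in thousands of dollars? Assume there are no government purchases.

225

Setting quantity demanded equal to quantity supplied, 487 - 6P = 3P - 35, gives P* = 58 and Q* = 139.
Because the floor (63) lies above the market-clearing price, it is binding.
At P = 63: Qd = 487 - 6·63 = 109 and Qs = 3·63 - 35 = 154.
Quantity traded falls to 109. At Q = 109 the demand price is (487 - 109)/6 = 63 and the supply price is (35 + 109)/3 = 48.
Deadweight loss = ½ · (63 - 48) · (139 - 109) = ½ · 15 · 30 = 225.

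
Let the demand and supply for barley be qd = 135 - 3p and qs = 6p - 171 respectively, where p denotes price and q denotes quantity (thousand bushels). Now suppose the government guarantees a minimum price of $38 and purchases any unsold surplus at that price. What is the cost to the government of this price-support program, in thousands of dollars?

Without the control the market clears where 135 - 3p = 6p - 171, i.e. p* = 34 and q* = 33.
Since 38 > 34, the floor is binding.
At p = 38: qd = 135 - 3·38 = 21 and qs = 6·38 - 171 = 57.
Surplus = qs - qd = 36.
Government expenditure = surplus × support price = 36 × 38 = 1368.

1368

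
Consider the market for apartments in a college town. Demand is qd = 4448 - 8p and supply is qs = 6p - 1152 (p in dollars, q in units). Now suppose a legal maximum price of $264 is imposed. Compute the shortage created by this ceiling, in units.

1904

In a free market, 4448 - 8p = 6p - 1152 gives the equilibrium p* = 400, q* = 1248.
Since 264 < 400, the ceiling is binding.
At p = 264: qd = 4448 - 8·264 = 2336 and qs = 6·264 - 1152 = 432.
Shortage = qd - qs = 2336 - 432 = 1904.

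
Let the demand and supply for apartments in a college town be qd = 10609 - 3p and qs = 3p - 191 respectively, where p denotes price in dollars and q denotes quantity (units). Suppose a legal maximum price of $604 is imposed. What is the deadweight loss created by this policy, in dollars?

In a free market, 10609 - 3p = 3p - 191 gives the equilibrium p* = 1800, q* = 5209.
Since 604 < 1800, the ceiling is binding.
At p = 604: qd = 10609 - 3·604 = 8797 and qs = 3·604 - 191 = 1621.
Quantity traded falls to 1621. At q = 1621 the demand price is (10609 - 1621)/3 = 2996 and the supply price is (191 + 1621)/3 = 604.
Deadweight loss = ½ · (2996 - 604) · (5209 - 1621) = ½ · 2392 · 3588 = 4291248.

4291248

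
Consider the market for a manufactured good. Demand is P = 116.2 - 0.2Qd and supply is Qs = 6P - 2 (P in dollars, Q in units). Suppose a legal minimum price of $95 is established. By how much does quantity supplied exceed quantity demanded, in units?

462

Rearranging demand gives Qd = 581 - 5P. Setting quantity demanded equal to quantity supplied, 581 - 5P = 6P - 2, gives P* = 53 and Q* = 316.
Because the floor (95) lies above the market-clearing price, it is binding.
At P = 95: Qd = 581 - 5·95 = 106 and Qs = 6·95 - 2 = 568.
Surplus = Qs - Qd = 568 - 106 = 462.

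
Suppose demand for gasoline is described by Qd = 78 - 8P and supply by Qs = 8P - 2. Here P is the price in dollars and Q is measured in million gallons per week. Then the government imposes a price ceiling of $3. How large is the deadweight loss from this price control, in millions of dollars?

Without the control the market clears where 78 - 8P = 8P - 2, i.e. P* = 5 and Q* = 38.
The ceiling of 3 is below the equilibrium price 5, so it binds.
At P = 3: Qd = 78 - 8·3 = 54 and Qs = 8·3 - 2 = 22.
Quantity traded falls to 22. At Q = 22 the demand price is (78 - 22)/8 = 7 and the supply price is (2 + 22)/8 = 3.
Deadweight loss = ½ · (7 - 3) · (38 - 22) = ½ · 4 · 16 = 32.

32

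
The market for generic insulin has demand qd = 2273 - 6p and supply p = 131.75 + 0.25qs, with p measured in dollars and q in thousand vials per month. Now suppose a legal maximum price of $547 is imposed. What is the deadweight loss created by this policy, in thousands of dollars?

0

Rearranging supply gives qs = 4p - 527. Without the control the market clears where 2273 - 6p = 4p - 527, i.e. p* = 280 and q* = 593.
The ceiling of 547 is above the equilibrium price 280, so it is not binding; the market clears at p* = 280, q* = 593.
Since the control does not bind, no trades are prevented and deadweight loss is zero.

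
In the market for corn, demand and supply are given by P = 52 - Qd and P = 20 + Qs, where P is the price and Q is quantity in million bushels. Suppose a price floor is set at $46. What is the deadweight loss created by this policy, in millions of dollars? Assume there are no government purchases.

Rearranging demand gives Qd = 52 - P; rearranging supply gives Qs = P - 20. Without the control the market clears where 52 - P = P - 20, i.e. P* = 36 and Q* = 16.
Because the floor (46) lies above the market-clearing price, it is binding.
At P = 46: Qd = 52 - 46 = 6 and Qs = 46 - 20 = 26.
Quantity traded falls to 6. At Q = 6 the demand price is 52 - 6 = 46 and the supply price is 20 + 6 = 26.
Deadweight loss = ½ · (46 - 26) · (16 - 6) = ½ · 20 · 10 = 100.

100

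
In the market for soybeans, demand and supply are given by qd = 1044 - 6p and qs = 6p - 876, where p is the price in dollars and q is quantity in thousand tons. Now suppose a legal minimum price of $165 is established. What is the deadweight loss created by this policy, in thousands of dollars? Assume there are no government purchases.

Setting quantity demanded equal to quantity supplied, 1044 - 6p = 6p - 876, gives p* = 160 and q* = 84.
Since 165 > 160, the floor is binding.
At p = 165: qd = 1044 - 6·165 = 54 and qs = 6·165 - 876 = 114.
Quantity traded falls to 54. At q = 54 the demand price is (1044 - 54)/6 = 165 and the supply price is (876 + 54)/6 = 155.
Deadweight loss = ½ · (165 - 155) · (84 - 54) = ½ · 10 · 30 = 150.

150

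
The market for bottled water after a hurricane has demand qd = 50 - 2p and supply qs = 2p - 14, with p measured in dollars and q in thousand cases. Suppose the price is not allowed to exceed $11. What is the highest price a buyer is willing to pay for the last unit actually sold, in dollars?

Equilibrium: 50 - 2p = 2p - 14, so 64 = 4p and p* = 16, q* = 18.
Since 11 < 16, the ceiling is binding.
At p = 11: qd = 50 - 2·11 = 28 and qs = 2·11 - 14 = 8.
Only 8 units reach the market. On the demand curve, the marginal buyer's willingness to pay at q = 8 is (50 - 8)/2 = 21.

21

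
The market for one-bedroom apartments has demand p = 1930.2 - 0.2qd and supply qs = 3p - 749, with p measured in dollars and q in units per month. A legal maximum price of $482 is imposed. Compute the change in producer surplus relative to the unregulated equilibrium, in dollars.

Rearranging demand gives qd = 9651 - 5p. In a free market, 9651 - 5p = 3p - 749 gives the equilibrium p* = 1300, q* = 3151.
Since 482 < 1300, the ceiling is binding.
At p = 482: qd = 9651 - 5·482 = 7241 and qs = 3·482 - 749 = 697.
Producer surplus without the control is ½ · (1300 - 749/3) · 3151 = 9928801/6.
With the ceiling, producers sell 697 units at 482, so PS = ½ · (482 - 749/3) · 697 = 485809/6.
Change in producer surplus = 485809/6 - 9928801/6 = -1573832.

-1573832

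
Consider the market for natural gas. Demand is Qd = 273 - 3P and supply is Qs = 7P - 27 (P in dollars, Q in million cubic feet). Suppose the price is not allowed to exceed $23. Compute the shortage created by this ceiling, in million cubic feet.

In a free market, 273 - 3P = 7P - 27 gives the equilibrium P* = 30, Q* = 183.
Since 23 < 30, the ceiling is binding.
At P = 23: Qd = 273 - 3·23 = 204 and Qs = 7·23 - 27 = 134.
Shortage = Qd - Qs = 204 - 134 = 70.

70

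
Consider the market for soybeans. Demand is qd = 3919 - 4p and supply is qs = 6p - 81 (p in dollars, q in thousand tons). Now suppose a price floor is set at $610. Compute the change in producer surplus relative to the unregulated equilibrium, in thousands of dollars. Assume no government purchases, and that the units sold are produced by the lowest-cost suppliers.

251790

Without the control the market clears where 3919 - 4p = 6p - 81, i.e. p* = 400 and q* = 2319.
The floor of 610 is above the equilibrium price 400, so it binds.
At p = 610: qd = 3919 - 4·610 = 1479 and qs = 6·610 - 81 = 3579.
Producer surplus without the control is ½ · (400 - 13.5) · 2319 = 448146.75.
With the floor, 1479 units are sold at 610. The supply price at q = 1479 is 260, so PS = ½ · [(610 - 13.5) + (610 - 260)] · 1479 = 699936.75.
Change in producer surplus = 699936.75 - 448146.75 = 251790.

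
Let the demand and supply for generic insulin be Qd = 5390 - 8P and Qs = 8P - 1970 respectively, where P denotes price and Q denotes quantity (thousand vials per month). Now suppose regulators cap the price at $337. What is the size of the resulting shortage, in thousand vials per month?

Equilibrium: 5390 - 8P = 8P - 1970, so 7360 = 16P and P* = 460, Q* = 1710.
The ceiling of 337 is below the equilibrium price 460, so it binds.
At P = 337: Qd = 5390 - 8·337 = 2694 and Qs = 8·337 - 1970 = 726.
Shortage = Qd - Qs = 2694 - 726 = 1968.

1968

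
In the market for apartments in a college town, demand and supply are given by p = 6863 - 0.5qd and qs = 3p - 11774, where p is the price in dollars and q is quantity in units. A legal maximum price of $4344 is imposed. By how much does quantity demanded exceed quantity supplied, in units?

3780

Rearranging demand gives qd = 13726 - 2p. In a free market, 13726 - 2p = 3p - 11774 gives the equilibrium p* = 5100, q* = 3526.
The ceiling of 4344 is below the equilibrium price 5100, so it binds.
At p = 4344: qd = 13726 - 2·4344 = 5038 and qs = 3·4344 - 11774 = 1258.
Shortage = qd - qs = 5038 - 1258 = 3780.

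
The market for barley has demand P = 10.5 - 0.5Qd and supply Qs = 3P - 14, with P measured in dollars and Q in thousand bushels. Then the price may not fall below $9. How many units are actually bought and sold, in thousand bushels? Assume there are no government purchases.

3

Rearranging demand gives Qd = 21 - 2P. In a free market, 21 - 2P = 3P - 14 gives the equilibrium P* = 7, Q* = 7.
The floor of 9 is above the equilibrium price 7, so it binds.
At P = 9: Qd = 21 - 2·9 = 3 and Qs = 3·9 - 14 = 13.
The quantity actually transacted is the short side, demand: 3.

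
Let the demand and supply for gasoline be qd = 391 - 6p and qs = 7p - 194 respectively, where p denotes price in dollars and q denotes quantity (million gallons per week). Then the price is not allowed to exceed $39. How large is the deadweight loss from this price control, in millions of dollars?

Without the control the market clears where 391 - 6p = 7p - 194, i.e. p* = 45 and q* = 121.
Since 39 < 45, the ceiling is binding.
At p = 39: qd = 391 - 6·39 = 157 and qs = 7·39 - 194 = 79.
Quantity traded falls to 79. At q = 79 the demand price is (391 - 79)/6 = 52 and the supply price is (194 + 79)/7 = 39.
Deadweight loss = ½ · (52 - 39) · (121 - 79) = ½ · 13 · 42 = 273.

273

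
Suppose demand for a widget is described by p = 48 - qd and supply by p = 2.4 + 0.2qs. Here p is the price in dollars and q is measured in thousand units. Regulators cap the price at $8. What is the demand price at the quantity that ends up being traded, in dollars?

20

Rearranging demand gives qd = 48 - p; rearranging supply gives qs = 5p - 12. Without the control the market clears where 48 - p = 5p - 12, i.e. p* = 10 and q* = 38.
The ceiling of 8 is below the equilibrium price 10, so it binds.
At p = 8: qd = 48 - 8 = 40 and qs = 5·8 - 12 = 28.
Only 28 units reach the market. On the demand curve, the marginal buyer's willingness to pay at q = 28 is (48 - 28) = 20.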